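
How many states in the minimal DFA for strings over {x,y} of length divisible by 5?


Track length mod 5: states 0..4, accept at 0
Minimal DFA: 5 states


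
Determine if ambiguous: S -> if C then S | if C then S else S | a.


dangling else: 'if C then if C then a else a' parses two ways
Ambiguous


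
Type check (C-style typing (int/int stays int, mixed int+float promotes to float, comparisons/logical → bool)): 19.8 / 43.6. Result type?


Operand types: float / float
Rule: mixed int/float promotes to float; int/int stays int
Result type: float


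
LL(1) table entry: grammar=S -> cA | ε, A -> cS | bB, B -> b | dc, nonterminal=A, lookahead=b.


For [A, b]: 'b' ∈ FIRST(bB)
Entry: A -> bB


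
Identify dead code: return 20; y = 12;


statement follows a return and is unreachable
Dead: 'y = 12'


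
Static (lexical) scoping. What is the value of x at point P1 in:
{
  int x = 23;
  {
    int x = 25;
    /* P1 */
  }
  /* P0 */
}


x declared in the same block as P1
x = 25


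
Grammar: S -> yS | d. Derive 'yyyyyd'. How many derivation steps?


Derivation: S => yS => yyS => yyyS => yyyyS => yyyyyS => yyyyyd
Steps: 6


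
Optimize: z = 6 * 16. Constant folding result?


6 * 16 = 96 at compile time
Optimized: z = 96


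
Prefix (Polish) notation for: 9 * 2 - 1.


left-to-right (same/higher precedence on left): tree is (- (* 9 2) 1)
Prefix: - * 9 2 1


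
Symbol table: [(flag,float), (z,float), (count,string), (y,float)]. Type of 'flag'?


Lookup 'flag' → type float


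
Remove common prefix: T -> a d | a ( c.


Common prefix: 'a'
Factored: T -> a T', T' -> d | ( c


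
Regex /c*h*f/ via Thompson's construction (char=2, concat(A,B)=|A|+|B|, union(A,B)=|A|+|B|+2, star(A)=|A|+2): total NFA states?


Syntax tree has 3 char leaf(s), 0 union(s), 2 star(s)
chars contribute 3×2 = 6; each union adds +2; each star adds +2
Total: 6 + 0 + 4 = 10 states


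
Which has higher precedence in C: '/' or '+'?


'/' is multiplicative (level 10); '+' is additive (level 9)
Higher level binds tighter
'/' has higher precedence than '+'


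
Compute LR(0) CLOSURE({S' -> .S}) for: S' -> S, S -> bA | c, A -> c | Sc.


Start: S' -> .S
For each item with dot before a nonterminal B, add B -> .γ for every B-production
Closure: [S' -> .S, S -> .bA, S -> .c]


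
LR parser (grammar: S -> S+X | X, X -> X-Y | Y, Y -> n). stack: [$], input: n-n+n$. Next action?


no handle on stack; shift 'n'
Action: shift


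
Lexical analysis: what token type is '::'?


Pattern: operator symbol
Type: OPERATOR


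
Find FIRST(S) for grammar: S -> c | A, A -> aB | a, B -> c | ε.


Per alternative of S: FIRST(c) = {c}; FIRST(A) = {a}
FIRST(S) = {a, c}


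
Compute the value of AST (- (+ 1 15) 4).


Evaluate inner: (+ 1 15) = 16
Evaluate root: (- 16 4) = 12
Result: 12


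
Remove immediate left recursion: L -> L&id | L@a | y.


Left-recursive alternatives: L&id, L@a; non-recursive: y
Introduce L': L -> yL', L' -> &idL' | @aL' | ε


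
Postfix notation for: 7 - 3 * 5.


* has higher precedence, evaluate 3*5 first
Postfix: 7 3 5 * -


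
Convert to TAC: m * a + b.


Break into single-operator statements:
t1 = m * a
t2 = t1 + b


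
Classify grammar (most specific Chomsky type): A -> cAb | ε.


Single nonterminal LHS, but c^n b^n is not regular
Classification: Type 2 (Context-Free)


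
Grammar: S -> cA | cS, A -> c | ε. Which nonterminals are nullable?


A nonterminal is nullable iff some alternative derives ε (directly, or every symbol in it is nullable)
Nullable: {A}


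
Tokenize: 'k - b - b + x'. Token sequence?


Scan left to right, longest-match per lexeme
Tokens: ID(k), OP(-), ID(b), OP(-), ID(b), OP(+), ID(x)


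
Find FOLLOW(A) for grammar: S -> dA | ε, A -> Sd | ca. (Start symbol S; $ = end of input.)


$ ∈ FOLLOW(S). For each A -> αBβ: add FIRST(β)\{ε} to FOLLOW(B); if β nullable, add FOLLOW(A).
FOLLOW(A) = {$, d}


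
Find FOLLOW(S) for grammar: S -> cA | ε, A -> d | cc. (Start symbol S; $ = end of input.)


$ ∈ FOLLOW(S). For each A -> αBβ: add FIRST(β)\{ε} to FOLLOW(B); if β nullable, add FOLLOW(A).
FOLLOW(S) = {$}


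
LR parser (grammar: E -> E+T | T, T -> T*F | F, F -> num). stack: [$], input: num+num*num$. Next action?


no handle on stack; shift 'num'
Action: shift


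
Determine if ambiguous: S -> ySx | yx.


balanced y^n…x^n: each string has a unique parse
Unambiguous


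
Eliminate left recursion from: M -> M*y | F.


Left-recursive alternatives: M*y; non-recursive: F
Introduce M': M -> FM', M' -> *yM' | ε


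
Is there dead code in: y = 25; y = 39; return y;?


first assignment to y is overwritten before any read
Dead: 'y = 25'


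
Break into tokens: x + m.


Scan left to right, longest-match per lexeme
Tokens: ID(x), OP(+), ID(m)


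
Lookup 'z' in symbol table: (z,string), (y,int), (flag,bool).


Lookup 'z' → type string


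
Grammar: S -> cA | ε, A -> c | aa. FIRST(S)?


Per alternative of S: FIRST(cA) = {c}; FIRST(ε) = {ε}
FIRST(S) = {c, ε}


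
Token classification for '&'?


Pattern: operator symbol
Type: OPERATOR


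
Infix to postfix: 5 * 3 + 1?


Left to right (same or higher precedence on left)
Postfix: 5 3 * 1 +


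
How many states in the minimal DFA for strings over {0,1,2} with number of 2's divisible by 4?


Track (count of 2) mod 4: states 0..3, accept at 0
Minimal DFA: 4 states


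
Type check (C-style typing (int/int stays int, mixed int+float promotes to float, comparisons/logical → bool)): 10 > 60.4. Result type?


Operand types: int > float
Rule: comparison yields bool
Result type: bool


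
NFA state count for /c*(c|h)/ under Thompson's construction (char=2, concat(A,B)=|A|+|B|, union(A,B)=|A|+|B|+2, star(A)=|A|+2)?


Syntax tree has 3 char leaf(s), 1 union(s), 1 star(s)
chars contribute 3×2 = 6; each union adds +2; each star adds +2
Total: 6 + 2 + 2 = 10 states


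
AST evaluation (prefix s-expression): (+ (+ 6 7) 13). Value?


Evaluate inner: (+ 6 7) = 13
Evaluate root: (+ 13 13) = 26
Result: 26


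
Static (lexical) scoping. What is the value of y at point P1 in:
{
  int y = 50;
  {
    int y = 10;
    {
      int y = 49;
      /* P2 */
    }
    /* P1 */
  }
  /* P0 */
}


y declared in the same block as P1
y = 10


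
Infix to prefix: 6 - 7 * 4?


'*' binds tighter: tree is (- 6 (* 7 4))
Prefix: - 6 * 7 4


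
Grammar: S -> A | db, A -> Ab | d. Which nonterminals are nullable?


A nonterminal is nullable iff some alternative derives ε (directly, or every symbol in it is nullable)
Nullable: {}


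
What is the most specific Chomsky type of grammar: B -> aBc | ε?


Single nonterminal LHS, but a^n c^n is not regular
Classification: Type 2 (Context-Free)


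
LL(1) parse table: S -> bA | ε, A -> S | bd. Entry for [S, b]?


For [S, b]: 'b' ∈ FIRST(bA)
Entry: S -> bA


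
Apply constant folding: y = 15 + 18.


15 + 18 = 33 at compile time
Optimized: y = 33


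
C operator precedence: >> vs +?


'+' is additive (level 9); '>>' is shift (level 8)
Higher level binds tighter
'+' has higher precedence than '>>'


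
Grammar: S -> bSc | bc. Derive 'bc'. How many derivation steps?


Derivation: S => bc
Steps: 1


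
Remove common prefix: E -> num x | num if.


Common prefix: 'num'
Factored: E -> num E', E' -> x | if


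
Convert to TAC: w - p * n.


Break into single-operator statements:
t1 = p * n
t2 = w - t1


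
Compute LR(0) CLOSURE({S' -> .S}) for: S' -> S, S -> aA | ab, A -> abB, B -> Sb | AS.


Start: S' -> .S
For each item with dot before a nonterminal B, add B -> .γ for every B-production
Closure: [S' -> .S, S -> .aA, S -> .ab]


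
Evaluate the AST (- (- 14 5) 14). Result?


Evaluate inner: (- 14 5) = 9
Evaluate root: (- 9 14) = -5
Result: -5


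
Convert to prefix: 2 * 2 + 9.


left-to-right (same/higher precedence on left): tree is (+ (* 2 2) 9)
Prefix: + * 2 2 9


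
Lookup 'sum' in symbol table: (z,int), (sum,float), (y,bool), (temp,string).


Lookup 'sum' → type float


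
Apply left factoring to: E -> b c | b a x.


Common prefix: 'b'
Factored: E -> b E', E' -> c | a x


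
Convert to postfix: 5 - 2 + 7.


Left to right (same or higher precedence on left)
Postfix: 5 2 - 7 +


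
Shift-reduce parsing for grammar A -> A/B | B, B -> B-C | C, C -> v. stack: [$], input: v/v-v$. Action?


no handle on stack; shift 'v'
Action: shift


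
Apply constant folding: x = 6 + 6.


6 + 6 = 12 at compile time
Optimized: x = 12


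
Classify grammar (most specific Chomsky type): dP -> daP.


LHS has context (more than one symbol) and |LHS| ≤ |RHS|
Classification: Type 1 (Context-Sensitive)


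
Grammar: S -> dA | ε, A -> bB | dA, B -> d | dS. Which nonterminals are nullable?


A nonterminal is nullable iff some alternative derives ε (directly, or every symbol in it is nullable)
Nullable: {S}


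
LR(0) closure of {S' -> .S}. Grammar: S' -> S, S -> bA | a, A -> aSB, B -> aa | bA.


Start: S' -> .S
For each item with dot before a nonterminal B, add B -> .γ for every B-production
Closure: [S' -> .S, S -> .bA, S -> .a]


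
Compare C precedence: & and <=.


'<=' is relational (level 7); '&' is bitwise AND (level 5)
Higher level binds tighter
'<=' has higher precedence than '&'


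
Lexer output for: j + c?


Scan left to right, longest-match per lexeme
Tokens: ID(j), OP(+), ID(c)


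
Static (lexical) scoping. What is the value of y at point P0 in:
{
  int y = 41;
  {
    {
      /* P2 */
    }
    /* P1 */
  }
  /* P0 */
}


y declared in the same block as P0
y = 41


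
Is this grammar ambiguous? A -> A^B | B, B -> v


precedence layered via separate nonterminal B: deterministic
Unambiguous


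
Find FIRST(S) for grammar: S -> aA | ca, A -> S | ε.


Per alternative of S: FIRST(aA) = {a}; FIRST(ca) = {c}
FIRST(S) = {a, c}


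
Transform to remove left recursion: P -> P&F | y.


Left-recursive alternatives: P&F; non-recursive: y
Introduce P': P -> yP', P' -> &FP' | ε


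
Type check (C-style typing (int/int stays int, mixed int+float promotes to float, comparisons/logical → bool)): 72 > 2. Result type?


Operand types: int > int
Rule: comparison yields bool
Result type: bool


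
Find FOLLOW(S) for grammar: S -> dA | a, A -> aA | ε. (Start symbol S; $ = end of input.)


$ ∈ FOLLOW(S). For each A -> αBβ: add FIRST(β)\{ε} to FOLLOW(B); if β nullable, add FOLLOW(A).
FOLLOW(S) = {$}


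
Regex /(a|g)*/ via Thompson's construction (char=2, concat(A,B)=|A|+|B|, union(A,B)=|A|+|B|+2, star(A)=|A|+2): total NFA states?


Syntax tree has 2 char leaf(s), 1 union(s), 1 star(s)
chars contribute 2×2 = 4; each union adds +2; each star adds +2
Total: 4 + 2 + 2 = 8 states


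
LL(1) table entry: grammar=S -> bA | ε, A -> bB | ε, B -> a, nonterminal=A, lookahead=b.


For [A, b]: 'b' ∈ FIRST(bB)
Entry: A -> bB


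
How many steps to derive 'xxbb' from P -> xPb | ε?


Derivation: P => xPb => xxPbb => xxbb
Steps: 3


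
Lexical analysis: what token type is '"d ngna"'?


Pattern: double-quoted sequence
Type: STRING_LITERAL


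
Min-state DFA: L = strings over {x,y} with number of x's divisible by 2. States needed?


Track (count of x) mod 2: states 0..1, accept at 0
Minimal DFA: 2 states


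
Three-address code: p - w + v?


Break into single-operator statements:
t1 = p - w
t2 = t1 + v


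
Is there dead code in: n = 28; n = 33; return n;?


first assignment to n is overwritten before any read
Dead: 'n = 28'


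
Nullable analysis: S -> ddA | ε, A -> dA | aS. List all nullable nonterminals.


A nonterminal is nullable iff some alternative derives ε (directly, or every symbol in it is nullable)
Nullable: {S}


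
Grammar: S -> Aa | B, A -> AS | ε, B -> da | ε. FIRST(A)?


Per alternative of A: FIRST(AS) = {a, d, ε}; FIRST(ε) = {ε}
FIRST(A) = {a, d, ε}


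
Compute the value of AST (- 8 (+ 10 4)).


Evaluate inner: (+ 10 4) = 14
Evaluate root: (- 8 14) = -6
Result: -6


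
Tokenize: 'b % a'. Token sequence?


Scan left to right, longest-match per lexeme
Tokens: ID(b), OP(%), ID(a)


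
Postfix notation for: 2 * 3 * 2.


Left to right (same or higher precedence on left)
Postfix: 2 3 * 2 *


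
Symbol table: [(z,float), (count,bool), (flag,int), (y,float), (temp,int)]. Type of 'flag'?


Lookup 'flag' → type int


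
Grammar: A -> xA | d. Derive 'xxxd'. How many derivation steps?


Derivation: A => xA => xxA => xxxA => xxxd
Steps: 4


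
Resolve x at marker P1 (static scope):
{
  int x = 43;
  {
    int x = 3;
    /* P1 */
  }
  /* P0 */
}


x declared in the same block as P1
x = 3


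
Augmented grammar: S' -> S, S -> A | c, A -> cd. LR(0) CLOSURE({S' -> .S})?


Start: S' -> .S
For each item with dot before a nonterminal B, add B -> .γ for every B-production
Closure: [S' -> .S, S -> .A, S -> .c, A -> .cd]


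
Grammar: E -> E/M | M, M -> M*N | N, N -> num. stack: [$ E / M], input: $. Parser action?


handle 'E/M' on top; lookahead ∈ FOLLOW(E) = {/, $}
Action: reduce (E -> E/M)


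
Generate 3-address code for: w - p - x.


Break into single-operator statements:
t1 = w - p
t2 = t1 - x


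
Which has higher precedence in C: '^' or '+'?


'+' is additive (level 9); '^' is bitwise XOR (level 4)
Higher level binds tighter
'+' has higher precedence than '^'


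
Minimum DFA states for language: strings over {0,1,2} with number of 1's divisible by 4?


Track (count of 1) mod 4: states 0..3, accept at 0
Minimal DFA: 4 states


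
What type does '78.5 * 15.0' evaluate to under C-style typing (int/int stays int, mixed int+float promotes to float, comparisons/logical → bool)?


Operand types: float * float
Rule: mixed int/float promotes to float; int/int stays int
Result type: float


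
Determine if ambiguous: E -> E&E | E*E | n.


'n&n*n' has two parse trees (no precedence encoded between & and *)
Ambiguous


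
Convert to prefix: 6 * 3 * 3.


left-to-right (same/higher precedence on left): tree is (* (* 6 3) 3)
Prefix: * * 6 3 3


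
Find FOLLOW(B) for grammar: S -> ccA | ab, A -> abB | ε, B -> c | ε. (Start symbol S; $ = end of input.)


$ ∈ FOLLOW(S). For each A -> αBβ: add FIRST(β)\{ε} to FOLLOW(B); if β nullable, add FOLLOW(A).
FOLLOW(B) = {$}


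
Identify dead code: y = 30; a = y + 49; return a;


y is read by a's definition; a is returned
No dead code


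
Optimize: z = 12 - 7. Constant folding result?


12 - 7 = 5 at compile time
Optimized: z = 5


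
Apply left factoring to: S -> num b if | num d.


Common prefix: 'num'
Factored: S -> num S', S' -> b if | d


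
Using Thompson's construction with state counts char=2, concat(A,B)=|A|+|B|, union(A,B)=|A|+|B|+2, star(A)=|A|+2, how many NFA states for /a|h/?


Syntax tree has 2 char leaf(s), 1 union(s), 0 star(s)
chars contribute 2×2 = 4; each union adds +2; each star adds +2
Total: 4 + 2 + 0 = 6 states


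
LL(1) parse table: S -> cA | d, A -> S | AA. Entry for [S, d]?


For [S, d]: 'd' ∈ FIRST(d)
Entry: S -> d


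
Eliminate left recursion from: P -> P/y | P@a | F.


Left-recursive alternatives: P/y, P@a; non-recursive: F
Introduce P': P -> FP', P' -> /yP' | @aP' | ε


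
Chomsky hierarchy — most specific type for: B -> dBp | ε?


Single nonterminal LHS, but d^n p^n is not regular
Classification: Type 2 (Context-Free)


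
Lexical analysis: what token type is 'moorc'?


Pattern: letter/underscore followed by alphanumerics, not a keyword
Type: IDENTIFIER


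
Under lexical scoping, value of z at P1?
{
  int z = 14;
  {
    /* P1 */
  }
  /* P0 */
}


P1's block does not declare z; resolves to the enclosing declaration at depth 0
z = 14


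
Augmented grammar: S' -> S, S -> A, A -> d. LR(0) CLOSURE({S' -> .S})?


Start: S' -> .S
For each item with dot before a nonterminal B, add B -> .γ for every B-production
Closure: [S' -> .S, S -> .A, A -> .d]


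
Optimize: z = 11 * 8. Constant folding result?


11 * 8 = 88 at compile time
Optimized: z = 88


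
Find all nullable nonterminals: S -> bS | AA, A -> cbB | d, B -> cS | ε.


A nonterminal is nullable iff some alternative derives ε (directly, or every symbol in it is nullable)
Nullable: {B}


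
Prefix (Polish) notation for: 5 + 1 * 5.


'*' binds tighter: tree is (+ 5 (* 1 5))
Prefix: + 5 * 1 5


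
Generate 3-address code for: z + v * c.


Break into single-operator statements:
t1 = v * c
t2 = z + t1


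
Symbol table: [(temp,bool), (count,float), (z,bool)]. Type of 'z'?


Lookup 'z' → type bool


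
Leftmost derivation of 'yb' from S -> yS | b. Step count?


Derivation: S => yS => yb
Steps: 2


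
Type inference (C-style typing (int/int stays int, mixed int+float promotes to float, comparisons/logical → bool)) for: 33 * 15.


Operand types: int * int
Rule: mixed int/float promotes to float; int/int stays int
Result type: int


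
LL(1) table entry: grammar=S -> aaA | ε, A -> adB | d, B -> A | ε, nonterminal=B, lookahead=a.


For [B, a]: 'a' ∈ FIRST(A)
Entry: B -> A


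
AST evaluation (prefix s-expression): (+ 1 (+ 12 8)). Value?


Evaluate inner: (+ 12 8) = 20
Evaluate root: (+ 1 20) = 21
Result: 21


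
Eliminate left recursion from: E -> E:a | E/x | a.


Left-recursive alternatives: E:a, E/x; non-recursive: a
Introduce E': E -> aE', E' -> :aE' | /xE' | ε


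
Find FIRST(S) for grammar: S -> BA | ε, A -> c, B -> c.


Per alternative of S: FIRST(BA) = {c}; FIRST(ε) = {ε}
FIRST(S) = {c, ε}


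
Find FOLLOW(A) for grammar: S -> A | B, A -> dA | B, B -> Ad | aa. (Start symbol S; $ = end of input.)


$ ∈ FOLLOW(S). For each A -> αBβ: add FIRST(β)\{ε} to FOLLOW(B); if β nullable, add FOLLOW(A).
FOLLOW(A) = {$, d}


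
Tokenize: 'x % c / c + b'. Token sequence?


Scan left to right, longest-match per lexeme
Tokens: ID(x), OP(%), ID(c), OP(/), ID(c), OP(+), ID(b)


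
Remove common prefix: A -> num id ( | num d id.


Common prefix: 'num'
Factored: A -> num A', A' -> id ( | d id


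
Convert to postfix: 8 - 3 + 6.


Left to right (same or higher precedence on left)
Postfix: 8 3 - 6 +


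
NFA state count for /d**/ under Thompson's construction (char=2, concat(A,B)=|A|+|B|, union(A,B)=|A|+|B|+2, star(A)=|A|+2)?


Syntax tree has 1 char leaf(s), 0 union(s), 2 star(s)
chars contribute 1×2 = 2; each union adds +2; each star adds +2
Total: 2 + 0 + 4 = 6 states


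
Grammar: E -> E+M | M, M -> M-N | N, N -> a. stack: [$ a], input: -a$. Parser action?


'a' on top is the handle for N -> a
Action: reduce (N -> a)


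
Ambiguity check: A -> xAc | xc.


balanced x^n…c^n: each string has a unique parse
Unambiguous


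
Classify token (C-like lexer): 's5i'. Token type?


Pattern: letter/underscore followed by alphanumerics, not a keyword
Type: IDENTIFIER


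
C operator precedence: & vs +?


'+' is additive (level 9); '&' is bitwise AND (level 5)
Higher level binds tighter
'+' has higher precedence than '&'


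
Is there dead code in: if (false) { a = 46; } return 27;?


condition is constant false, so the whole block is unreachable
Dead: 'if (false) { a = 46; }'


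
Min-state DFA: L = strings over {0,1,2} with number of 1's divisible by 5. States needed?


Track (count of 1) mod 5: states 0..4, accept at 0
Minimal DFA: 5 states


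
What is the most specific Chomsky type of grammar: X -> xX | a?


Right-linear: every RHS is a terminal or a terminal followed by one nonterminal
Classification: Type 3 (Regular)


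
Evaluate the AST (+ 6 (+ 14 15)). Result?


Evaluate inner: (+ 14 15) = 29
Evaluate root: (+ 6 29) = 35
Result: 35


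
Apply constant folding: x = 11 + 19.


11 + 19 = 30 at compile time
Optimized: x = 30


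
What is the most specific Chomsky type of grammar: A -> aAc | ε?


Single nonterminal LHS, but a^n c^n is not regular
Classification: Type 2 (Context-Free)


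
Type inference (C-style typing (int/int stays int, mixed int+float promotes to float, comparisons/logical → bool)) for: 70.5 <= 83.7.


Operand types: float <= float
Rule: comparison yields bool
Result type: bool


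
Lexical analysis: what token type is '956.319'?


Pattern: digits with a decimal point
Type: FLOAT_LITERAL


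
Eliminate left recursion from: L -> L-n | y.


Left-recursive alternatives: L-n; non-recursive: y
Introduce L': L -> yL', L' -> -nL' | ε


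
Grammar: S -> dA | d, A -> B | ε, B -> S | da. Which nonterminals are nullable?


A nonterminal is nullable iff some alternative derives ε (directly, or every symbol in it is nullable)
Nullable: {A}


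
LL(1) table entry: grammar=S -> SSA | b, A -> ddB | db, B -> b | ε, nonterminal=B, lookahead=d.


For [B, d]: ε is nullable and 'd' ∈ FOLLOW(B)
Entry: B -> ε


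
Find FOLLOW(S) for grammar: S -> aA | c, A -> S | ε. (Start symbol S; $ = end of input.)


$ ∈ FOLLOW(S). For each A -> αBβ: add FIRST(β)\{ε} to FOLLOW(B); if β nullable, add FOLLOW(A).
FOLLOW(S) = {$}


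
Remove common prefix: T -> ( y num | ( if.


Common prefix: '('
Factored: T -> ( T', T' -> y num | if


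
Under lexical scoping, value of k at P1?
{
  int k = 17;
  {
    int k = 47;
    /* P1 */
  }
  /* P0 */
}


k declared in the same block as P1
k = 47


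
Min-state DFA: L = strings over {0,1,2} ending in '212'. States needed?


Track the longest suffix of input matching a prefix of '212': 4 classes (prefixes of length 0..3)
Minimal DFA: 4 states


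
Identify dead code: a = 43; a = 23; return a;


first assignment to a is overwritten before any read
Dead: 'a = 43'


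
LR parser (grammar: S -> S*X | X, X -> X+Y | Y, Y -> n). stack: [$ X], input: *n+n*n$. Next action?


lookahead ∉ {+} so X won't extend; reduce S -> X
Action: reduce (S -> X)


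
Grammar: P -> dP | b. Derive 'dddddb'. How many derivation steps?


Derivation: P => dP => ddP => dddP => ddddP => dddddP => dddddb
Steps: 6


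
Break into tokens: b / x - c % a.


Scan left to right, longest-match per lexeme
Tokens: ID(b), OP(/), ID(x), OP(-), ID(c), OP(%), ID(a)


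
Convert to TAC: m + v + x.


Break into single-operator statements:
t1 = m + v
t2 = t1 + x


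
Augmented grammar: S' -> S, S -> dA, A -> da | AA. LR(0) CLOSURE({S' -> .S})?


Start: S' -> .S
For each item with dot before a nonterminal B, add B -> .γ for every B-production
Closure: [S' -> .S, S -> .dA]


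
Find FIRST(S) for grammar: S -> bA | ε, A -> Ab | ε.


Per alternative of S: FIRST(bA) = {b}; FIRST(ε) = {ε}
FIRST(S) = {b, ε}


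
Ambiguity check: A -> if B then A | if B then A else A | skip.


dangling else: 'if B then if B then skip else skip' parses two ways
Ambiguous


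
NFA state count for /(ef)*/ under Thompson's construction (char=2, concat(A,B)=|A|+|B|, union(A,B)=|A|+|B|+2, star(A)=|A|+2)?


Syntax tree has 2 char leaf(s), 0 union(s), 1 star(s)
chars contribute 2×2 = 4; each union adds +2; each star adds +2
Total: 4 + 0 + 2 = 6 states


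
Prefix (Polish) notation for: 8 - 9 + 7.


left-to-right (same/higher precedence on left): tree is (+ (- 8 9) 7)
Prefix: + - 8 9 7


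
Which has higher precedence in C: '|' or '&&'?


'|' is bitwise OR (level 3); '&&' is logical AND (level 2)
Higher level binds tighter
'|' has higher precedence than '&&'


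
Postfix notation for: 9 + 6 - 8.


Left to right (same or higher precedence on left)
Postfix: 9 6 + 8 -


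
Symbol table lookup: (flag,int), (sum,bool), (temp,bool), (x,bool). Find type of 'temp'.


Lookup 'temp' → type bool


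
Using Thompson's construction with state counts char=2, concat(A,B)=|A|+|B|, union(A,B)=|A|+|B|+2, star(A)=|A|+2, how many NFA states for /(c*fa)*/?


Syntax tree has 3 char leaf(s), 0 union(s), 2 star(s)
chars contribute 3×2 = 6; each union adds +2; each star adds +2
Total: 6 + 0 + 4 = 10 states


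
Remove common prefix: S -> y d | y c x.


Common prefix: 'y'
Factored: S -> y S', S' -> d | c x


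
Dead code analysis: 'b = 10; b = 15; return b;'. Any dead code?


first assignment to b is overwritten before any read
Dead: 'b = 10'


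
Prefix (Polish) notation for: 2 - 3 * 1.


'*' binds tighter: tree is (- 2 (* 3 1))
Prefix: - 2 * 3 1


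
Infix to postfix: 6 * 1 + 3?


Left to right (same or higher precedence on left)
Postfix: 6 1 * 3 +


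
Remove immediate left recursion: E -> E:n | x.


Left-recursive alternatives: E:n; non-recursive: x
Introduce E': E -> xE', E' -> :nE' | ε


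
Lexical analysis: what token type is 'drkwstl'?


Pattern: letter/underscore followed by alphanumerics, not a keyword
Type: IDENTIFIER


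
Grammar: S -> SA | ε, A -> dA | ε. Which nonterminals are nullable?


A nonterminal is nullable iff some alternative derives ε (directly, or every symbol in it is nullable)
Nullable: {A, S}


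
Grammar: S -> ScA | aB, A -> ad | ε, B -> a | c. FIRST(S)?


Per alternative of S: FIRST(ScA) = {a}; FIRST(aB) = {a}
FIRST(S) = {a}


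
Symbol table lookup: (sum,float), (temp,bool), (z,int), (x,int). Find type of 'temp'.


Lookup 'temp' → type bool


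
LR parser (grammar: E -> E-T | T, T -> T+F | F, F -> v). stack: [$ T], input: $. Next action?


lookahead ∉ {+} so T won't extend; reduce E -> T
Action: reduce (E -> T)


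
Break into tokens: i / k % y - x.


Scan left to right, longest-match per lexeme
Tokens: ID(i), OP(/), ID(k), OP(%), ID(y), OP(-), ID(x)


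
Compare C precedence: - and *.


'*' is multiplicative (level 10); '-' is additive (level 9)
Higher level binds tighter
'*' has higher precedence than '-'


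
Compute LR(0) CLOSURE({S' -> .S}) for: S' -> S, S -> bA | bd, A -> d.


Start: S' -> .S
For each item with dot before a nonterminal B, add B -> .γ for every B-production
Closure: [S' -> .S, S -> .bA, S -> .bd]


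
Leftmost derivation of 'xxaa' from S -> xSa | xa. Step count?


Derivation: S => xSa => xxaa
Steps: 2


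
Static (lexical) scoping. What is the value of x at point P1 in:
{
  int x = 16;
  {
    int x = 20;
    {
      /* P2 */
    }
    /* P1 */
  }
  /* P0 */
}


x declared in the same block as P1
x = 20


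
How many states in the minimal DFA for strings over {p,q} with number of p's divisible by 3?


Track (count of p) mod 3: states 0..2, accept at 0
Minimal DFA: 3 states


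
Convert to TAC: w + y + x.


Break into single-operator statements:
t1 = w + y
t2 = t1 + x


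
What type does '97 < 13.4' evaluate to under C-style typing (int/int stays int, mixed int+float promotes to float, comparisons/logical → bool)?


Operand types: int < float
Rule: comparison yields bool
Result type: bool


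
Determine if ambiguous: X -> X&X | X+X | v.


'v&v+v' has two parse trees (no precedence encoded between & and +)
Ambiguous


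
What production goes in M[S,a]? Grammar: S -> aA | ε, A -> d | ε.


For [S, a]: 'a' ∈ FIRST(aA)
Entry: S -> aA


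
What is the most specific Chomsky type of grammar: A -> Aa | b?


Left-linear: every RHS is a terminal or one nonterminal followed by a terminal
Classification: Type 3 (Regular)


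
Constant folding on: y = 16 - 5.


16 - 5 = 11 at compile time
Optimized: y = 11


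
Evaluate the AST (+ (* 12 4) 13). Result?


Evaluate inner: (* 12 4) = 48
Evaluate root: (+ 48 13) = 61
Result: 61


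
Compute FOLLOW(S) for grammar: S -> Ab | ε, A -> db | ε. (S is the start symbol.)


$ ∈ FOLLOW(S). For each A -> αBβ: add FIRST(β)\{ε} to FOLLOW(B); if β nullable, add FOLLOW(A).
FOLLOW(S) = {$}


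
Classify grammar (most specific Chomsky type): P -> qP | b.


Right-linear: every RHS is a terminal or a terminal followed by one nonterminal
Classification: Type 3 (Regular)


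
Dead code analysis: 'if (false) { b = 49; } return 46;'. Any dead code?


condition is constant false, so the whole block is unreachable
Dead: 'if (false) { b = 49; }'


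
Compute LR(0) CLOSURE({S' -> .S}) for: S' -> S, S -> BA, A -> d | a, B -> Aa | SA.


Start: S' -> .S
For each item with dot before a nonterminal B, add B -> .γ for every B-production
Closure: [S' -> .S, S -> .BA, B -> .Aa, B -> .SA, A -> .d, A -> .a]


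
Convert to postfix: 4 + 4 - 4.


Left to right (same or higher precedence on left)
Postfix: 4 4 + 4 -


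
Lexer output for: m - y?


Scan left to right, longest-match per lexeme
Tokens: ID(m), OP(-), ID(y)


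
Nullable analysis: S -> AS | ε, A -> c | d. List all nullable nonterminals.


A nonterminal is nullable iff some alternative derives ε (directly, or every symbol in it is nullable)
Nullable: {S}


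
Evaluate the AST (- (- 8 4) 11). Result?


Evaluate inner: (- 8 4) = 4
Evaluate root: (- 4 11) = -7
Result: -7


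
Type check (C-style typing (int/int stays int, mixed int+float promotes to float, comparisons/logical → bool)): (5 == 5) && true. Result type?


Operand types: bool && bool
Rule: logical operators take bool operands and yield bool
Result type: bool


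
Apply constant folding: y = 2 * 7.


2 * 7 = 14 at compile time
Optimized: y = 14


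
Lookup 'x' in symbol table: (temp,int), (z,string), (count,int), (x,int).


Lookup 'x' → type int


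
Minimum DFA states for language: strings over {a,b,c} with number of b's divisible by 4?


Track (count of b) mod 4: states 0..3, accept at 0
Minimal DFA: 4 states


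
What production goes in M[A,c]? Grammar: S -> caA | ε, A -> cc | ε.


For [A, c]: 'c' ∈ FIRST(cc)
Entry: A -> cc


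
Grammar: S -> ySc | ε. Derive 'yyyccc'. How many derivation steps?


Derivation: S => ySc => yyScc => yyySccc => yyyccc
Steps: 4


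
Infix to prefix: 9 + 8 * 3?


'*' binds tighter: tree is (+ 9 (* 8 3))
Prefix: + 9 * 8 3


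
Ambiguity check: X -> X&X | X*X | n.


'n&n*n' has two parse trees (no precedence encoded between & and *)
Ambiguous


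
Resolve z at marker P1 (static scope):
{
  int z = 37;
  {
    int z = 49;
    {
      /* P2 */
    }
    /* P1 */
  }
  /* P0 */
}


z declared in the same block as P1
z = 49


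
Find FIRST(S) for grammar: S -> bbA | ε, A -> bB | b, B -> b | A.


Per alternative of S: FIRST(bbA) = {b}; FIRST(ε) = {ε}
FIRST(S) = {b, ε}


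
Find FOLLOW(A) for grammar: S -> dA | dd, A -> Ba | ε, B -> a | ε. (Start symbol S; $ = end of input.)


$ ∈ FOLLOW(S). For each A -> αBβ: add FIRST(β)\{ε} to FOLLOW(B); if β nullable, add FOLLOW(A).
FOLLOW(A) = {$}


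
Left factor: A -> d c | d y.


Common prefix: 'd'
Factored: A -> d A', A' -> c | y


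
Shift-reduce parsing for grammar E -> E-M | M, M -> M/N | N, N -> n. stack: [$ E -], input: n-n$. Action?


no handle ('E-' is not any RHS); shift 'n'
Action: shift


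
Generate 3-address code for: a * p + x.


Break into single-operator statements:
t1 = a * p
t2 = t1 + x


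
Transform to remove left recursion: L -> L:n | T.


Left-recursive alternatives: L:n; non-recursive: T
Introduce L': L -> TL', L' -> :nL' | ε


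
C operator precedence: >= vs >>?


'>>' is shift (level 8); '>=' is relational (level 7)
Higher level binds tighter
'>>' has higher precedence than '>='


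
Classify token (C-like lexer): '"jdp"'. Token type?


Pattern: double-quoted sequence
Type: STRING_LITERAL


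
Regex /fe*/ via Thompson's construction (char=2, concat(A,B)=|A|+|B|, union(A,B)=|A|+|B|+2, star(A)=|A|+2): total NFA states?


Syntax tree has 2 char leaf(s), 0 union(s), 1 star(s)
chars contribute 2×2 = 4; each union adds +2; each star adds +2
Total: 4 + 0 + 2 = 6 states


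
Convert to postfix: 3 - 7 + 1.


Left to right (same or higher precedence on left)
Postfix: 3 7 - 1 +


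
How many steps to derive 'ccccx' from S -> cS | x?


Derivation: S => cS => ccS => cccS => ccccS => ccccx
Steps: 5


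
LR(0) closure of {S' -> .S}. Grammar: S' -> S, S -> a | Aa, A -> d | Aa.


Start: S' -> .S
For each item with dot before a nonterminal B, add B -> .γ for every B-production
Closure: [S' -> .S, S -> .a, S -> .Aa, A -> .d, A -> .Aa]


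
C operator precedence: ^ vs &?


'&' is bitwise AND (level 5); '^' is bitwise XOR (level 4)
Higher level binds tighter
'&' has higher precedence than '^'


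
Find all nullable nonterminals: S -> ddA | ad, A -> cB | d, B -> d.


A nonterminal is nullable iff some alternative derives ε (directly, or every symbol in it is nullable)
Nullable: {}


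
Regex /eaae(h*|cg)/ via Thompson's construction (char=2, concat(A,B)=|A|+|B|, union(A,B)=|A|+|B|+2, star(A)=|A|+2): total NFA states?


Syntax tree has 7 char leaf(s), 1 union(s), 1 star(s)
chars contribute 7×2 = 14; each union adds +2; each star adds +2
Total: 14 + 2 + 2 = 18 states


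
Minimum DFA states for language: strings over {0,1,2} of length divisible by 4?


Track length mod 4: states 0..3, accept at 0
Minimal DFA: 4 states


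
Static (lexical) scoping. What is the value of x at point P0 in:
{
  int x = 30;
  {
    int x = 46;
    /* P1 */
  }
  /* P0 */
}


x declared in the same block as P0
x = 30


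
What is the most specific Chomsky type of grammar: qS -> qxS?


LHS has context (more than one symbol) and |LHS| ≤ |RHS|
Classification: Type 1 (Context-Sensitive)


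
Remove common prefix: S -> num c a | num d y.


Common prefix: 'num'
Factored: S -> num S', S' -> c a | d y


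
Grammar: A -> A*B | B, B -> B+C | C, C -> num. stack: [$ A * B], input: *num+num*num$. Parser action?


handle 'A*B' on top; lookahead ∈ FOLLOW(A) = {*, $}
Action: reduce (A -> A*B)


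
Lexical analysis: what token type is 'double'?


Pattern: reserved word
Type: KEYWORD


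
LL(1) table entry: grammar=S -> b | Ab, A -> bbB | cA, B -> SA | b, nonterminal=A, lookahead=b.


For [A, b]: 'b' ∈ FIRST(bbB)
Entry: A -> bbB


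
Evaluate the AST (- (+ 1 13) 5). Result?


Evaluate inner: (+ 1 13) = 14
Evaluate root: (- 14 5) = 9
Result: 9


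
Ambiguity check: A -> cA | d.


right-linear, alternatives start with distinct terminals 'c' vs 'd': unique leftmost derivation
Unambiguous


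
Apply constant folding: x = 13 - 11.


13 - 11 = 2 at compile time
Optimized: x = 2


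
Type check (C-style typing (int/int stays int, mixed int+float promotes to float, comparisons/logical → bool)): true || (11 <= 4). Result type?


Operand types: bool || bool
Rule: logical operators take bool operands and yield bool
Result type: bool


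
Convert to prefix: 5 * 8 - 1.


left-to-right (same/higher precedence on left): tree is (- (* 5 8) 1)
Prefix: - * 5 8 1


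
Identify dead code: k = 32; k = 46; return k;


first assignment to k is overwritten before any read
Dead: 'k = 32'


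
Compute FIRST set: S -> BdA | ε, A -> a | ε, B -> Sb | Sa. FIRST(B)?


Per alternative of B: FIRST(Sb) = {a, b}; FIRST(Sa) = {a, b}
FIRST(B) = {a, b}


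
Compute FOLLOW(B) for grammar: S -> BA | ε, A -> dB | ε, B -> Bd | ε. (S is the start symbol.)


$ ∈ FOLLOW(S). For each A -> αBβ: add FIRST(β)\{ε} to FOLLOW(B); if β nullable, add FOLLOW(A).
FOLLOW(B) = {$, d}


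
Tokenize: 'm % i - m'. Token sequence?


Scan left to right, longest-match per lexeme
Tokens: ID(m), OP(%), ID(i), OP(-), ID(m)


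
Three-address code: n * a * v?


Break into single-operator statements:
t1 = n * a
t2 = t1 * v


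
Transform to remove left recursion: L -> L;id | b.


Left-recursive alternatives: L;id; non-recursive: b
Introduce L': L -> bL', L' -> ;idL' | ε


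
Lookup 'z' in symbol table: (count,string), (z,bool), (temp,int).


Lookup 'z' → type bool


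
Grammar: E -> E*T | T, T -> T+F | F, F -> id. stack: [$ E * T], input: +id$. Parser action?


'+' can extend T; shift to build T -> T+F
Action: shift


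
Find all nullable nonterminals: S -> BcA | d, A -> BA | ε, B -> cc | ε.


A nonterminal is nullable iff some alternative derives ε (directly, or every symbol in it is nullable)
Nullable: {A, B}


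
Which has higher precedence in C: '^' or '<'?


'<' is relational (level 7); '^' is bitwise XOR (level 4)
Higher level binds tighter
'<' has higher precedence than '^'


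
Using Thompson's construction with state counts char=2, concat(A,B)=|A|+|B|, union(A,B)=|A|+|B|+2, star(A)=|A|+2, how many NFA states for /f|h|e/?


Syntax tree has 3 char leaf(s), 2 union(s), 0 star(s)
chars contribute 3×2 = 6; each union adds +2; each star adds +2
Total: 6 + 4 + 0 = 10 states


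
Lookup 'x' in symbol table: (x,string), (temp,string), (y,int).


Lookup 'x' → type string


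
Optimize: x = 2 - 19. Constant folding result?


2 - 19 = -17 at compile time
Optimized: x = -17


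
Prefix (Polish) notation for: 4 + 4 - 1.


left-to-right (same/higher precedence on left): tree is (- (+ 4 4) 1)
Prefix: - + 4 4 1


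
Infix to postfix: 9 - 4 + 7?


Left to right (same or higher precedence on left)
Postfix: 9 4 - 7 +


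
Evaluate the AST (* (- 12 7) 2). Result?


Evaluate inner: (- 12 7) = 5
Evaluate root: (* 5 2) = 10
Result: 10


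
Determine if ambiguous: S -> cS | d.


right-linear, alternatives start with distinct terminals 'c' vs 'd': unique leftmost derivation
Unambiguous


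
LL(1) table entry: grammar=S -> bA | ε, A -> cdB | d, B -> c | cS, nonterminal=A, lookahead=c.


For [A, c]: 'c' ∈ FIRST(cdB)
Entry: A -> cdB


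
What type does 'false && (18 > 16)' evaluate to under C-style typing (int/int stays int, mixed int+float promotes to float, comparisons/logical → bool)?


Operand types: bool && bool
Rule: logical operators take bool operands and yield bool
Result type: bool


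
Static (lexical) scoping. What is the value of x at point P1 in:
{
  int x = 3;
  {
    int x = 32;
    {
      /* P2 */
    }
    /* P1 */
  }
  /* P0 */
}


x declared in the same block as P1
x = 32


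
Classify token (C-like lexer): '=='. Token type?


Pattern: operator symbol
Type: OPERATOR


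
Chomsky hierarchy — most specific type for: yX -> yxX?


LHS has context (more than one symbol) and |LHS| ≤ |RHS|
Classification: Type 1 (Context-Sensitive)


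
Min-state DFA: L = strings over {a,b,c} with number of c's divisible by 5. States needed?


Track (count of c) mod 5: states 0..4, accept at 0
Minimal DFA: 5 states


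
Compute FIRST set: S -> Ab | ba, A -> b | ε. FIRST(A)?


Per alternative of A: FIRST(b) = {b}; FIRST(ε) = {ε}
FIRST(A) = {b, ε}


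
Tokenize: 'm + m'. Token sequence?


Scan left to right, longest-match per lexeme
Tokens: ID(m), OP(+), ID(m)


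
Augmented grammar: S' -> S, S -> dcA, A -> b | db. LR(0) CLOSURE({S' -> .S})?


Start: S' -> .S
For each item with dot before a nonterminal B, add B -> .γ for every B-production
Closure: [S' -> .S, S -> .dcA]


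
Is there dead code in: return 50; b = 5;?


statement follows a return and is unreachable
Dead: 'b = 5'


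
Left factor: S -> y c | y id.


Common prefix: 'y'
Factored: S -> y S', S' -> c | id
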